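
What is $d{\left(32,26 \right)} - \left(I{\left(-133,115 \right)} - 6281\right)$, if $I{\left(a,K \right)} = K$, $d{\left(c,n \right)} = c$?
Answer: $6198$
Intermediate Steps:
$d{\left(32,26 \right)} - \left(I{\left(-133,115 \right)} - 6281\right) = 32 - \left(115 - 6281\right) = 32 - -6166 = 32 + 6166 = 6198$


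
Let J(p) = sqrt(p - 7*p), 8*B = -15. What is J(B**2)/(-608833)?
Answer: -15*I*sqrt(6)/4870664 ≈ -7.5436e-6*I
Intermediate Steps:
B = -15/8 (B = (1/8)*(-15) = -15/8 ≈ -1.8750)
J(p) = sqrt(6)*sqrt(-p) (J(p) = sqrt(-6*p) = sqrt(6)*sqrt(-p))
J(B**2)/(-608833) = (sqrt(6)*sqrt(-(-15/8)**2))/(-608833) = (sqrt(6)*sqrt(-1*225/64))*(-1/608833) = (sqrt(6)*sqrt(-225/64))*(-1/608833) = (sqrt(6)*(15*I/8))*(-1/608833) = (15*I*sqrt(6)/8)*(-1/608833) = -15*I*sqrt(6)/4870664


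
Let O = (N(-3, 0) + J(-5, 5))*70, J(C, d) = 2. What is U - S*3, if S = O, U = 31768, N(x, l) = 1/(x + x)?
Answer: 31383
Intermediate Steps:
N(x, l) = 1/(2*x)
O = 385/3 (O = ((½)/(-3) + 2)*70 = ((½)*(-⅓) + 2)*70 = (-⅙ + 2)*70 = (11/6)*70 = 385/3 ≈ 128.33)
S = 385/3 ≈ 128.33
U - S*3 = 31768 - 385*3/3 = 31768 - 1*385 = 31768 - 385 = 31383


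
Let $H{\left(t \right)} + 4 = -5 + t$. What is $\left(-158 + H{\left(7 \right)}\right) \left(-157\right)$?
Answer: $25120$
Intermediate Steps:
$H{\left(t \right)} = -9 + t$ ($H{\left(t \right)} = -4 + \left(-5 + t\right) = -9 + t$)
$\left(-158 + H{\left(7 \right)}\right) \left(-157\right) = \left(-158 + \left(-9 + 7\right)\right) \left(-157\right) = \left(-158 - 2\right) \left(-157\right) = \left(-160\right) \left(-157\right) = 25120$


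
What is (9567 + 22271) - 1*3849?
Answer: 27989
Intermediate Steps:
(9567 + 22271) - 1*3849 = 31838 - 3849 = 27989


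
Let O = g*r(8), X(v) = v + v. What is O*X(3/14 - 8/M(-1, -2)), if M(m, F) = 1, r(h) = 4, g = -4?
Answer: 1744/7 ≈ 249.14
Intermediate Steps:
X(v) = 2*v
O = -16 (O = -4*4 = -16)
O*X(3/14 - 8/M(-1, -2)) = -32*(3/14 - 8/1) = -32*(3*(1/14) - 8*1) = -32*(3/14 - 8) = -32*(-109)/14 = -16*(-109/7) = 1744/7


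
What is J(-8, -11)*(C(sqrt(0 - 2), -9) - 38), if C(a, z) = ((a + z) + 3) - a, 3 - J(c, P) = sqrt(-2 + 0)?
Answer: -132 + 44*I*sqrt(2) ≈ -132.0 + 62.225*I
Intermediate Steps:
J(c, P) = 3 - I*sqrt(2) (J(c, P) = 3 - sqrt(-2 + 0) = 3 - sqrt(-2) = 3 - I*sqrt(2))
C(a, z) = 3 + z (C(a, z) = (3 + a + z) - a = 3 + z)
J(-8, -11)*(C(sqrt(0 - 2), -9) - 38) = (3 - I*sqrt(2))*((3 - 9) - 38) = (3 - I*sqrt(2))*(-6 - 38) = (3 - I*sqrt(2))*(-44) = -132 + 44*I*sqrt(2)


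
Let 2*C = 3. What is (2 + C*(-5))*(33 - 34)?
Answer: 11/2 ≈ 5.5000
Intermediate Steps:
C = 3/2 (C = (½)*3 = 3/2 ≈ 1.5000)
(2 + C*(-5))*(33 - 34) = (2 + (3/2)*(-5))*(33 - 34) = (2 - 15/2)*(-1) = -11/2*(-1) = 11/2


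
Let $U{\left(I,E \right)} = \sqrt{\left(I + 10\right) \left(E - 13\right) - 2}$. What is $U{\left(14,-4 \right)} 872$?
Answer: $872 i \sqrt{410} \approx 17657.0 i$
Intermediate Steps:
$U{\left(I,E \right)} = \sqrt{-2 + \left(-13 + E\right) \left(10 + I\right)}$ ($U{\left(I,E \right)} = \sqrt{\left(10 + I\right) \left(-13 + E\right) - 2} = \sqrt{\left(-13 + E\right) \left(10 + I\right) - 2} = \sqrt{-2 + \left(-13 + E\right) \left(10 + I\right)}$)
$U{\left(14,-4 \right)} 872 = \sqrt{-132 - 182 + 10 \left(-4\right) - 56} \cdot 872 = \sqrt{-132 - 182 - 40 - 56} \cdot 872 = \sqrt{-410} \cdot 872 = i \sqrt{410} \cdot 872 = 872 i \sqrt{410}$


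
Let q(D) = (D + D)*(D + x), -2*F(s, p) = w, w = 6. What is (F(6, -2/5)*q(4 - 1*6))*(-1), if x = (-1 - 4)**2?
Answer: -276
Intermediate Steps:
x = 25 (x = (-5)**2 = 25)
F(s, p) = -3 (F(s, p) = -1/2*6 = -3)
q(D) = 2*D*(25 + D) (q(D) = (D + D)*(D + 25) = (2*D)*(25 + D) = 2*D*(25 + D))
(F(6, -2/5)*q(4 - 1*6))*(-1) = -6*(4 - 1*6)*(25 + (4 - 1*6))*(-1) = -6*(4 - 6)*(25 + (4 - 6))*(-1) = -6*(-2)*(25 - 2)*(-1) = -6*(-2)*23*(-1) = -3*(-92)*(-1) = 276*(-1) = -276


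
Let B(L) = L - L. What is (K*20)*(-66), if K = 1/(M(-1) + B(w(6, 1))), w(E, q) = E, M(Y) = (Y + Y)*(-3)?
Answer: -220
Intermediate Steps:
M(Y) = -6*Y (M(Y) = (2*Y)*(-3) = -6*Y)
B(L) = 0
K = 1/6 (K = 1/(-6*(-1) + 0) = 1/(6 + 0) = 1/6 ≈ 0.16667)
(K*20)*(-66) = ((1/6)*20)*(-66) = (10/3)*(-66) = -220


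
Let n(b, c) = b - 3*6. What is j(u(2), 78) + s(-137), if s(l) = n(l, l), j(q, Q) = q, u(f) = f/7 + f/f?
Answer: -1076/7 ≈ -153.71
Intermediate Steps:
u(f) = 1 + f/7 (u(f) = f*(⅐) + 1 = f/7 + 1 = 1 + f/7)
n(b, c) = -18 + b (n(b, c) = b - 18 = -18 + b)
s(l) = -18 + l
j(u(2), 78) + s(-137) = (1 + (⅐)*2) + (-18 - 137) = (1 + 2/7) - 155 = 9/7 - 155 = -1076/7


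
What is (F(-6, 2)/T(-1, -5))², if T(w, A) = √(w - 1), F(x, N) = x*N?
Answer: -72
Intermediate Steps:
F(x, N) = N*x
T(w, A) = √(-1 + w)
(F(-6, 2)/T(-1, -5))² = ((2*(-6))/(√(-1 - 1)))² = (-12*(-I*√2/2))² = (-(-6)*I*√2)² = (6*I*√2)² = -72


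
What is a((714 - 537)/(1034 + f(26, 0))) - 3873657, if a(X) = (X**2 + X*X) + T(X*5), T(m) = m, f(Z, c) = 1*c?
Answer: -1035385661436/267289 ≈ -3.8737e+6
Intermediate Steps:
f(Z, c) = c
a(X) = 2*X**2 + 5*X (a(X) = (X**2 + X*X) + X*5 = (X**2 + X**2) + 5*X = 2*X**2 + 5*X)
a((714 - 537)/(1034 + f(26, 0))) - 3873657 = ((714 - 537)/(1034 + 0))*(5 + 2*((714 - 537)/(1034 + 0))) - 3873657 = (177/1034)*(5 + 2*(177/1034)) - 3873657 = (177*(1/1034))*(5 + 2*(177*(1/1034))) - 3873657 = 177*(5 + 2*(177/1034))/1034 - 3873657 = 177*(5 + 177/517)/1034 - 3873657 = (177/1034)*(2762/517) - 3873657 = 244437/267289 - 3873657 = -1035385661436/267289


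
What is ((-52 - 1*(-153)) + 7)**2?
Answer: 11664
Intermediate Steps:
((-52 - 1*(-153)) + 7)**2 = ((-52 + 153) + 7)**2 = (101 + 7)**2 = 108**2 = 11664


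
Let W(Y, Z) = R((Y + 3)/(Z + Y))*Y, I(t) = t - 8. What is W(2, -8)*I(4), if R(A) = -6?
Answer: 48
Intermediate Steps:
I(t) = -8 + t
W(Y, Z) = -6*Y
W(2, -8)*I(4) = (-6*2)*(-8 + 4) = -12*(-4) = 48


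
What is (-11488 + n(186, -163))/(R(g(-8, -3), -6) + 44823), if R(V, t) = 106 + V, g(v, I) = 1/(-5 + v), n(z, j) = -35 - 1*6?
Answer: -49959/194692 ≈ -0.25661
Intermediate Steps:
n(z, j) = -41 (n(z, j) = -35 - 6 = -41)
(-11488 + n(186, -163))/(R(g(-8, -3), -6) + 44823) = (-11488 - 41)/((106 + 1/(-5 - 8)) + 44823) = -11529/((106 + 1/(-13)) + 44823) = -11529/((106 - 1/13) + 44823) = -11529/(1377/13 + 44823) = -11529/584076/13 = -11529*13/584076 = -49959/194692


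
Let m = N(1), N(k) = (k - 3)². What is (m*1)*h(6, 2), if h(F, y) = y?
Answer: 8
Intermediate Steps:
N(k) = (-3 + k)²
m = 4 (m = (-3 + 1)² = (-2)² = 4)
(m*1)*h(6, 2) = (4*1)*2 = 4*2 = 8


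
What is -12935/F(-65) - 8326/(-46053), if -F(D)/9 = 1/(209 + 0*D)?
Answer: 4611127627/15351 ≈ 3.0038e+5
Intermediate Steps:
F(D) = -9/209 (F(D) = -9/(209 + 0*D) = -9/(209 + 0) = -9/209)
-12935/F(-65) - 8326/(-46053) = -12935/(-9/209) - 8326/(-46053) = -12935*(-209/9) - 8326*(-1/46053) = 2703415/9 + 8326/46053 = 4611127627/15351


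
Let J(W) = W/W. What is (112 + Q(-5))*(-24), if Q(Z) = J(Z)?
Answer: -2712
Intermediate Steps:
J(W) = 1
Q(Z) = 1
(112 + Q(-5))*(-24) = (112 + 1)*(-24) = 113*(-24) = -2712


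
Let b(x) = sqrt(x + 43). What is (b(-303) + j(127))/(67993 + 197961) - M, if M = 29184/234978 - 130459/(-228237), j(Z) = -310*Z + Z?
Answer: -2004821949220423/2377215369346974 + I*sqrt(65)/132977 ≈ -0.84335 + 6.0629e-5*I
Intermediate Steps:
j(Z) = -309*Z
b(x) = sqrt(43 + x)
M = 6219310585/8938445631 (M = 29184*(1/234978) - 130459*(-1/228237) = 4864/39163 + 130459/228237 = 6219310585/8938445631 ≈ 0.69579)
(b(-303) + j(127))/(67993 + 197961) - M = (sqrt(43 - 303) - 309*127)/(67993 + 197961) - 1*6219310585/8938445631 = (sqrt(-260) - 39243)/265954 - 6219310585/8938445631 = (2*I*sqrt(65) - 39243)*(1/265954) - 6219310585/8938445631 = (-39243 + 2*I*sqrt(65))*(1/265954) - 6219310585/8938445631 = (-39243/265954 + I*sqrt(65)/132977) - 6219310585/8938445631 = -2004821949220423/2377215369346974 + I*sqrt(65)/132977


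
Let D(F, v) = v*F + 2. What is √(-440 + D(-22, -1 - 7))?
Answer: I*√262 ≈ 16.186*I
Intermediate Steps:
D(F, v) = 2 + F*v (D(F, v) = F*v + 2 = 2 + F*v)
√(-440 + D(-22, -1 - 7)) = √(-440 + (2 - 22*(-1 - 7))) = √(-440 + (2 - 22*(-8))) = √(-440 + (2 + 176)) = √(-440 + 178) = √(-262) = I*√262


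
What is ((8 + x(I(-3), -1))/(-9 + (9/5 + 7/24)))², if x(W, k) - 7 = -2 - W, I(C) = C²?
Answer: 230400/687241 ≈ 0.33525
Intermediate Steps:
x(W, k) = 5 - W (x(W, k) = 7 + (-2 - W) = 5 - W)
((8 + x(I(-3), -1))/(-9 + (9/5 + 7/24)))² = ((8 + (5 - 1*(-3)²))/(-9 + (9/5 + 7/24)))² = ((8 + (5 - 1*9))/(-9 + (9*(⅕) + 7*(1/24))))² = ((8 + (5 - 9))/(-9 + (9/5 + 7/24)))² = ((8 - 4)/(-9 + 251/120))² = (4/(-829/120))² = (4*(-120/829))² = (-480/829)² = 230400/687241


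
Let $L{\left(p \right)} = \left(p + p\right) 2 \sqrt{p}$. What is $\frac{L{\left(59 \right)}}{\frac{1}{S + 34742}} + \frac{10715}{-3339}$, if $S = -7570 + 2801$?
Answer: $- \frac{10715}{3339} + 7073628 \sqrt{59} \approx 5.4334 \cdot 10^{7}$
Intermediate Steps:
$S = -4769$
$L{\left(p \right)} = 4 p^{\frac{3}{2}}$ ($L{\left(p \right)} = 2 p 2 \sqrt{p} = 4 p^{\frac{3}{2}}$)
$\frac{L{\left(59 \right)}}{\frac{1}{S + 34742}} + \frac{10715}{-3339} = \frac{4 \cdot 59^{\frac{3}{2}}}{\frac{1}{-4769 + 34742}} + \frac{10715}{-3339} = \frac{4 \cdot 59 \sqrt{59}}{\frac{1}{29973}} + 10715 \left(- \frac{1}{3339}\right) = 236 \sqrt{59} \frac{1}{\frac{1}{29973}} - \frac{10715}{3339} = 236 \sqrt{59} \cdot 29973 - \frac{10715}{3339} = 7073628 \sqrt{59} - \frac{10715}{3339} = - \frac{10715}{3339} + 7073628 \sqrt{59}$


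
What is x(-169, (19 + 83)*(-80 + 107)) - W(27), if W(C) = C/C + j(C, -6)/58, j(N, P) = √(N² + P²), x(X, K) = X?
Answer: -170 - 3*√85/58 ≈ -170.48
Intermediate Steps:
W(C) = 1 + √(36 + C²)/58 (W(C) = C/C + √(C² + (-6)²)/58 = 1 + √(C² + 36)*(1/58) = 1 + √(36 + C²)*(1/58) = 1 + √(36 + C²)/58)
x(-169, (19 + 83)*(-80 + 107)) - W(27) = -169 - (1 + √(36 + 27²)/58) = -169 - (1 + √(36 + 729)/58) = -169 - (1 + √765/58) = -169 - (1 + (3*√85)/58) = -169 - (1 + 3*√85/58) = -169 + (-1 - 3*√85/58) = -170 - 3*√85/58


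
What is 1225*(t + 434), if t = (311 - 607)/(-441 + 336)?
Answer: 1605310/3 ≈ 5.3510e+5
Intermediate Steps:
t = 296/105 (t = -296/(-105) = -296*(-1/105) = 296/105 ≈ 2.8190)
1225*(t + 434) = 1225*(296/105 + 434) = 1225*(45866/105) = 1605310/3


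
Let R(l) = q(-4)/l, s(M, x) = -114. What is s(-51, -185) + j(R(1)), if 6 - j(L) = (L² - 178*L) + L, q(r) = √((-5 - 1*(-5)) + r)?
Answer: -104 + 354*I ≈ -104.0 + 354.0*I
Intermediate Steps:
q(r) = √r (q(r) = √((-5 + 5) + r) = √(0 + r) = √r)
R(l) = 2*I/l (R(l) = √(-4)/l = (2*I)/l = 2*I/l)
j(L) = 6 - L² + 177*L (j(L) = 6 - ((L² - 178*L) + L) = 6 - (L² - 177*L) = 6 + (-L² + 177*L) = 6 - L² + 177*L)
s(-51, -185) + j(R(1)) = -114 + (6 - (2*I/1)² + 177*(2*I/1)) = -114 + (6 - (2*I*1)² + 177*(2*I*1)) = -114 + (6 - (2*I)² + 177*(2*I)) = -114 + (6 - 1*(-4) + 354*I) = -114 + (6 + 4 + 354*I) = -114 + (10 + 354*I) = -104 + 354*I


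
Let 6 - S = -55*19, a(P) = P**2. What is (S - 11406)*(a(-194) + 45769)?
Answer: -863658775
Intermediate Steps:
S = 1051 (S = 6 - (-55)*19 = 6 - 1*(-1045) = 6 + 1045 = 1051)
(S - 11406)*(a(-194) + 45769) = (1051 - 11406)*((-194)**2 + 45769) = -10355*(37636 + 45769) = -10355*83405 = -863658775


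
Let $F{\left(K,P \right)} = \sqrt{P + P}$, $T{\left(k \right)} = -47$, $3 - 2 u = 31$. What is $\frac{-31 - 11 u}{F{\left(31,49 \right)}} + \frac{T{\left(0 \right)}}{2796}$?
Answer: $- \frac{47}{2796} + \frac{123 \sqrt{2}}{14} \approx 12.408$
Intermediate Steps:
$u = -14$ ($u = \frac{3}{2} - \frac{31}{2} = -14$)
$F{\left(K,P \right)} = \sqrt{2} \sqrt{P}$ ($F{\left(K,P \right)} = \sqrt{2 P} = \sqrt{2} \sqrt{P}$)
$\frac{-31 - 11 u}{F{\left(31,49 \right)}} + \frac{T{\left(0 \right)}}{2796} = \frac{-31 - -154}{\sqrt{2} \sqrt{49}} - \frac{47}{2796} = \frac{-31 + 154}{\sqrt{2} \cdot 7} - \frac{47}{2796} = \frac{123}{7 \sqrt{2}} - \frac{47}{2796} = 123 \frac{\sqrt{2}}{14} - \frac{47}{2796} = \frac{123 \sqrt{2}}{14} - \frac{47}{2796} = - \frac{47}{2796} + \frac{123 \sqrt{2}}{14}$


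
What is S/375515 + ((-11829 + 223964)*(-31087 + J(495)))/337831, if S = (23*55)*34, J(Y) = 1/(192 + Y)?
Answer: -340253495390613046/17430647534391 ≈ -19520.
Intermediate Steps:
S = 43010 (S = 1265*34 = 43010)
S/375515 + ((-11829 + 223964)*(-31087 + J(495)))/337831 = 43010/375515 + ((-11829 + 223964)*(-31087 + 1/(192 + 495)))/337831 = 43010*(1/375515) + (212135*(-31087 + 1/687))*(1/337831) = 8602/75103 + (212135*(-31087 + 1/687))*(1/337831) = 8602/75103 + (212135*(-21356768/687))*(1/337831) = 8602/75103 - 4530517979680/687*1/337831 = 8602/75103 - 4530517979680/232089897 = -340253495390613046/17430647534391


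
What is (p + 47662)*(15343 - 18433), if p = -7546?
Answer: -123958440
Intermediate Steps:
(p + 47662)*(15343 - 18433) = (-7546 + 47662)*(15343 - 18433) = 40116*(-3090) = -123958440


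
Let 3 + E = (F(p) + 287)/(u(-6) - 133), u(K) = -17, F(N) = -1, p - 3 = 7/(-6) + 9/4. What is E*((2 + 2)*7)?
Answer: -10304/75 ≈ -137.39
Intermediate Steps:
p = 49/12 (p = 3 + (7/(-6) + 9/4) = 3 + (7*(-⅙) + 9*(¼)) = 3 + (-7/6 + 9/4) = 3 + 13/12 = 49/12 ≈ 4.0833)
E = -368/75 (E = -3 + (-1 + 287)/(-17 - 133) = -3 + 286/(-150) = -3 + 286*(-1/150) = -3 - 143/75 = -368/75 ≈ -4.9067)
E*((2 + 2)*7) = -368*(2 + 2)*7/75 = -1472*7/75 = -368/75*28 = -10304/75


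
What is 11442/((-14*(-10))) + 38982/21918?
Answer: 21353603/255710 ≈ 83.507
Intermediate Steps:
11442/((-14*(-10))) + 38982/21918 = 11442/140 + 38982*(1/21918) = 11442*(1/140) + 6497/3653 = 5721/70 + 6497/3653 = 21353603/255710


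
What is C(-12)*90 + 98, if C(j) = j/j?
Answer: 188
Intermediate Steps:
C(j) = 1
C(-12)*90 + 98 = 1*90 + 98 = 90 + 98 = 188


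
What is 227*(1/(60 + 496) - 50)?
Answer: -6310373/556 ≈ -11350.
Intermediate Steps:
227*(1/(60 + 496) - 50) = 227*(1/556 - 50) = 227*(-27799/556) = -6310373/556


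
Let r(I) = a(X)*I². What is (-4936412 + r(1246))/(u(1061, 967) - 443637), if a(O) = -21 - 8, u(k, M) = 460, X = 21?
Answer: 49959376/443177 ≈ 112.73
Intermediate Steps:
a(O) = -29
r(I) = -29*I²
(-4936412 + r(1246))/(u(1061, 967) - 443637) = (-4936412 - 29*1246²)/(460 - 443637) = (-4936412 - 29*1552516)/(-443177) = (-4936412 - 45022964)*(-1/443177) = -49959376*(-1/443177) = 49959376/443177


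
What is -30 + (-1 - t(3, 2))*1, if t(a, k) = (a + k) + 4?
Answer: -40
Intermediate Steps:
t(a, k) = 4 + a + k
-30 + (-1 - t(3, 2))*1 = -30 + (-1 - (4 + 3 + 2))*1 = -30 + (-1 - 1*9)*1 = -30 + (-1 - 9)*1 = -30 - 10*1 = -30 - 10 = -40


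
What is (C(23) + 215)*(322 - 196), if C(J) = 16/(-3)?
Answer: 26418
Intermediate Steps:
C(J) = -16/3 (C(J) = 16*(-⅓) = -16/3)
(C(23) + 215)*(322 - 196) = (-16/3 + 215)*(322 - 196) = (629/3)*126 = 26418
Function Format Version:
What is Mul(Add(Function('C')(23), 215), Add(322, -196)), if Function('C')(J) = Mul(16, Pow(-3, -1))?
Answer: 26418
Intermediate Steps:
Function('C')(J) = Rational(-16, 3) (Function('C')(J) = Mul(16, Rational(-1, 3)) = Rational(-16, 3))
Mul(Add(Function('C')(23), 215), Add(322, -196)) = Mul(Add(Rational(-16, 3), 215), Add(322, -196)) = Mul(Rational(629, 3), 126) = 26418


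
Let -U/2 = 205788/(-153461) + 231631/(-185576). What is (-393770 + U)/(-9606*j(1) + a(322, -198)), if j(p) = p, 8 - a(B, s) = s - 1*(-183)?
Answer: 509722807992871/12405053473204 ≈ 41.090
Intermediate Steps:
a(B, s) = -175 - s (a(B, s) = 8 - (s - 1*(-183)) = 8 - (s + 183) = 8 - (183 + s) = 8 + (-183 - s) = -175 - s)
U = 6703239889/1294485388 (U = -2*(205788/(-153461) + 231631/(-185576)) = -2*(205788*(-1/153461) + 231631*(-1/185576)) = -2*(-18708/13951 - 231631/185576) = -2*(-6703239889/2588970776) = 6703239889/1294485388 ≈ 5.1783)
(-393770 + U)/(-9606*j(1) + a(322, -198)) = (-393770 + 6703239889/1294485388)/(-9606*1 + (-175 - 1*(-198))) = -509722807992871/(1294485388*(-9606 + (-175 + 198))) = -509722807992871/(1294485388*(-9606 + 23)) = -509722807992871/1294485388/(-9583) = -509722807992871/1294485388*(-1/9583) = 509722807992871/12405053473204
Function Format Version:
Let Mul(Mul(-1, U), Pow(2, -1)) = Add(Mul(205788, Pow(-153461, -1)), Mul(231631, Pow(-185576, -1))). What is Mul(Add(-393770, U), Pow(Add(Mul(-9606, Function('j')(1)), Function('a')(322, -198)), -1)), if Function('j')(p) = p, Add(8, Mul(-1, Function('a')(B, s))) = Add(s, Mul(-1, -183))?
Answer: Rational(509722807992871, 12405053473204) ≈ 41.090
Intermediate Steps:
Function('a')(B, s) = Add(-175, Mul(-1, s)) (Function('a')(B, s) = Add(8, Mul(-1, Add(s, Mul(-1, -183)))) = Add(8, Mul(-1, Add(s, 183))) = Add(8, Mul(-1, Add(183, s))) = Add(8, Add(-183, Mul(-1, s))) = Add(-175, Mul(-1, s)))
U = Rational(6703239889, 1294485388) (U = Mul(-2, Add(Mul(205788, Pow(-153461, -1)), Mul(231631, Pow(-185576, -1)))) = Mul(-2, Add(Mul(205788, Rational(-1, 153461)), Mul(231631, Rational(-1, 185576)))) = Mul(-2, Add(Rational(-18708, 13951), Rational(-231631, 185576))) = Mul(-2, Rational(-6703239889, 2588970776)) = Rational(6703239889, 1294485388) ≈ 5.1783)
Mul(Add(-393770, U), Pow(Add(Mul(-9606, Function('j')(1)), Function('a')(322, -198)), -1)) = Mul(Add(-393770, Rational(6703239889, 1294485388)), Pow(Add(Mul(-9606, 1), Add(-175, Mul(-1, -198))), -1)) = Mul(Rational(-509722807992871, 1294485388), Pow(Add(-9606, Add(-175, 198)), -1)) = Mul(Rational(-509722807992871, 1294485388), Pow(Add(-9606, 23), -1)) = Mul(Rational(-509722807992871, 1294485388), Pow(-9583, -1)) = Mul(Rational(-509722807992871, 1294485388), Rational(-1, 9583)) = Rational(509722807992871, 12405053473204)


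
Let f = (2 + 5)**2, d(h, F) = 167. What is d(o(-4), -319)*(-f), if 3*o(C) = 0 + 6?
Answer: -8183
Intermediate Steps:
o(C) = 2 (o(C) = (0 + 6)/3 = (1/3)*6 = 2)
f = 49 (f = 7**2 = 49)
d(o(-4), -319)*(-f) = 167*(-1*49) = 167*(-49) = -8183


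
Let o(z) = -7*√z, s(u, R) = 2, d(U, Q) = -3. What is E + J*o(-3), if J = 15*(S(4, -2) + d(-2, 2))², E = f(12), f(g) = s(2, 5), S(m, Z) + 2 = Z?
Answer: 2 - 5145*I*√3 ≈ 2.0 - 8911.4*I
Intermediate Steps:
S(m, Z) = -2 + Z
f(g) = 2
E = 2
J = 735 (J = 15*((-2 - 2) - 3)² = 15*(-4 - 3)² = 15*(-7)² = 15*49 = 735)
E + J*o(-3) = 2 + 735*(-7*I*√3) = 2 - 5145*I*√3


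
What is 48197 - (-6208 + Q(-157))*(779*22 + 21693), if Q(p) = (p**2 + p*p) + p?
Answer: -1667083126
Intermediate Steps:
Q(p) = p + 2*p**2 (Q(p) = (p**2 + p**2) + p = 2*p**2 + p = p + 2*p**2)
48197 - (-6208 + Q(-157))*(779*22 + 21693) = 48197 - (-6208 - 157*(1 + 2*(-157)))*(779*22 + 21693) = 48197 - (-6208 - 157*(1 - 314))*(17138 + 21693) = 48197 - (-6208 - 157*(-313))*38831 = 48197 - (-6208 + 49141)*38831 = 48197 - 42933*38831 = 48197 - 1*1667131323 = 48197 - 1667131323 = -1667083126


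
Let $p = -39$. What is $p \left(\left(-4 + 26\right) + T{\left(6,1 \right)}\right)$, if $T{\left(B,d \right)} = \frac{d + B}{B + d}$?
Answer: $-897$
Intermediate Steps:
$T{\left(B,d \right)} = 1$ ($T{\left(B,d \right)} = \frac{B + d}{B + d} = 1$)
$p \left(\left(-4 + 26\right) + T{\left(6,1 \right)}\right) = - 39 \left(\left(-4 + 26\right) + 1\right) = - 39 \left(22 + 1\right) = \left(-39\right) 23 = -897$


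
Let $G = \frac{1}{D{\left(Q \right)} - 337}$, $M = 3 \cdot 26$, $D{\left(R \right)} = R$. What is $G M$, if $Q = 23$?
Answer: $- \frac{39}{157} \approx -0.24841$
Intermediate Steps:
$M = 78$
$G = - \frac{1}{314}$ ($G = \frac{1}{23 - 337} = \frac{1}{-314} = - \frac{1}{314} \approx -0.0031847$)
$G M = \left(- \frac{1}{314}\right) 78 = - \frac{39}{157}$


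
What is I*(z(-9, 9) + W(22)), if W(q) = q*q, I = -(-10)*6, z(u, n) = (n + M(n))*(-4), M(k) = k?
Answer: 24720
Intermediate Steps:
z(u, n) = -8*n (z(u, n) = (n + n)*(-4) = (2*n)*(-4) = -8*n)
I = 60 (I = -1*(-60) = 60)
W(q) = q**2
I*(z(-9, 9) + W(22)) = 60*(-8*9 + 22**2) = 60*(-72 + 484) = 60*412 = 24720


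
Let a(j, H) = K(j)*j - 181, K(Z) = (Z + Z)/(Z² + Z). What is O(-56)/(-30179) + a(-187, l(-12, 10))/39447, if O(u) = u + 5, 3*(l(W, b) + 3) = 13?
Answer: -315262513/110713804209 ≈ -0.0028475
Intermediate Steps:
l(W, b) = 4/3 (l(W, b) = -3 + (⅓)*13 = -3 + 13/3 = 4/3)
K(Z) = 2*Z/(Z + Z²) (K(Z) = (2*Z)/(Z + Z²) = 2*Z/(Z + Z²))
O(u) = 5 + u
a(j, H) = -181 + 2*j/(1 + j) (a(j, H) = (2/(1 + j))*j - 181 = 2*j/(1 + j) - 181 = -181 + 2*j/(1 + j))
O(-56)/(-30179) + a(-187, l(-12, 10))/39447 = (5 - 56)/(-30179) + ((-181 - 179*(-187))/(1 - 187))/39447 = -51*(-1/30179) + ((-181 + 33473)/(-186))*(1/39447) = 51/30179 - 1/186*33292*(1/39447) = 51/30179 - 16646/93*1/39447 = 51/30179 - 16646/3668571 = -315262513/110713804209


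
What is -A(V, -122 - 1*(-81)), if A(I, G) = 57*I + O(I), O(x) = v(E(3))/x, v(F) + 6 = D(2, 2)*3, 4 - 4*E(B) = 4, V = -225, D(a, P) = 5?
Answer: 320626/25 ≈ 12825.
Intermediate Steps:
E(B) = 0 (E(B) = 1 - 1/4*4 = 1 - 1 = 0)
v(F) = 9 (v(F) = -6 + 5*3 = -6 + 15 = 9)
O(x) = 9/x
A(I, G) = 9/I + 57*I (A(I, G) = 57*I + 9/I = 9/I + 57*I)
-A(V, -122 - 1*(-81)) = -(9/(-225) + 57*(-225)) = -(9*(-1/225) - 12825) = -(-1/25 - 12825) = -1*(-320626/25) = 320626/25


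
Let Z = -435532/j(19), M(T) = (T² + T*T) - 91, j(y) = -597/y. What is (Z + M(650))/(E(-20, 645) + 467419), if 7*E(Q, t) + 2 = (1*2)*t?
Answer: 512685781/279158991 ≈ 1.8365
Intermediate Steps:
E(Q, t) = -2/7 + 2*t/7 (E(Q, t) = -2/7 + ((1*2)*t)/7 = -2/7 + (2*t)/7 = -2/7 + 2*t/7)
M(T) = -91 + 2*T² (M(T) = (T² + T²) - 91 = 2*T² - 91 = -91 + 2*T²)
Z = 8275108/597 (Z = -435532/((-597/19)) = -435532/((-597*1/19)) = -435532/(-597/19) = -435532*(-19/597) = 8275108/597 ≈ 13861.)
(Z + M(650))/(E(-20, 645) + 467419) = (8275108/597 + (-91 + 2*650²))/((-2/7 + (2/7)*645) + 467419) = (8275108/597 + (-91 + 2*422500))/((-2/7 + 1290/7) + 467419) = (8275108/597 + (-91 + 845000))/(184 + 467419) = (8275108/597 + 844909)/467603 = (512685781/597)*(1/467603) = 512685781/279158991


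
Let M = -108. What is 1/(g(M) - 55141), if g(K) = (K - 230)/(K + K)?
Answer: -108/5955059 ≈ -1.8136e-5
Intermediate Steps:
g(K) = (-230 + K)/(2*K) (g(K) = (-230 + K)/((2*K)) = (-230 + K)*(1/(2*K)) = (-230 + K)/(2*K))
1/(g(M) - 55141) = 1/((1/2)*(-230 - 108)/(-108) - 55141) = 1/((1/2)*(-1/108)*(-338) - 55141) = 1/(169/108 - 55141) = 1/(-5955059/108) = -108/5955059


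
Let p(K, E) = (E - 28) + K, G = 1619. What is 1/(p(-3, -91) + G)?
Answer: 1/1497 ≈ 0.00066800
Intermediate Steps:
p(K, E) = -28 + E + K (p(K, E) = (-28 + E) + K = -28 + E + K)
1/(p(-3, -91) + G) = 1/((-28 - 91 - 3) + 1619) = 1/(-122 + 1619) = 1/1497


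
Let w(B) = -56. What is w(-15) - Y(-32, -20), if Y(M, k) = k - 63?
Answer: 27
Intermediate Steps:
Y(M, k) = -63 + k
w(-15) - Y(-32, -20) = -56 - (-63 - 20) = -56 - 1*(-83) = -56 + 83 = 27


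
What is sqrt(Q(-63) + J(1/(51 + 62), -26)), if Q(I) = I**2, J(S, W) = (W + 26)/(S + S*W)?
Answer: 63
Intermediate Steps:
J(S, W) = (26 + W)/(S + S*W)
sqrt(Q(-63) + J(1/(51 + 62), -26)) = sqrt((-63)**2 + (26 - 26)/((1/(51 + 62))*(1 - 26))) = sqrt(3969 + 0/(1/113*(-25))) = sqrt(3969 - 1/25*0/(1/113)) = sqrt(3969 + 113*(-1/25)*0) = sqrt(3969 + 0) = sqrt(3969) = 63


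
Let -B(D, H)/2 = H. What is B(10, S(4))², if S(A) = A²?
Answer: 1024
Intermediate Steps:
B(D, H) = -2*H
B(10, S(4))² = (-2*4²)² = (-2*16)² = (-32)² = 1024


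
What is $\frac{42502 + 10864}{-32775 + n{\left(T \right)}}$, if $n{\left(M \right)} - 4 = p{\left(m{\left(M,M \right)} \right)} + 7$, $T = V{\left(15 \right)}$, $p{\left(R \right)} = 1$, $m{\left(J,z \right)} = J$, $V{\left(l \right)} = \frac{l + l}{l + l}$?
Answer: $- \frac{53366}{32763} \approx -1.6288$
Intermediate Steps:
$V{\left(l \right)} = 1$ ($V{\left(l \right)} = \frac{2 l}{2 l} = 2 l \frac{1}{2 l} = 1$)
$T = 1$
$n{\left(M \right)} = 12$ ($n{\left(M \right)} = 4 + \left(1 + 7\right) = 4 + 8 = 12$)
$\frac{42502 + 10864}{-32775 + n{\left(T \right)}} = \frac{42502 + 10864}{-32775 + 12} = \frac{53366}{-32763} = 53366 \left(- \frac{1}{32763}\right) = - \frac{53366}{32763}$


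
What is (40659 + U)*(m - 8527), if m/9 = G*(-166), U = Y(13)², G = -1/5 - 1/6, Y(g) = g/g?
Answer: -324434272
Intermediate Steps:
Y(g) = 1
G = -11/30 (G = -1*⅕ - 1*⅙ = -⅕ - ⅙ = -11/30 ≈ -0.36667)
U = 1 (U = 1² = 1)
m = 2739/5 (m = 9*(-11/30*(-166)) = 9*(913/15) = 2739/5 ≈ 547.80)
(40659 + U)*(m - 8527) = (40659 + 1)*(2739/5 - 8527) = 40660*(-39896/5) = -324434272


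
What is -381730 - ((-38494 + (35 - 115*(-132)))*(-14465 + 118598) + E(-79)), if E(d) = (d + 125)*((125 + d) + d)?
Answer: 2423731895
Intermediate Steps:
E(d) = (125 + d)*(125 + 2*d)
-381730 - ((-38494 + (35 - 115*(-132)))*(-14465 + 118598) + E(-79)) = -381730 - ((-38494 + (35 - 115*(-132)))*(-14465 + 118598) + (15625 + 2*(-79)**2 + 375*(-79))) = -381730 - ((-38494 + (35 + 15180))*104133 + (15625 + 2*6241 - 29625)) = -381730 - ((-38494 + 15215)*104133 + (15625 + 12482 - 29625)) = -381730 - (-23279*104133 - 1518) = -381730 - (-2424112107 - 1518) = -381730 - 1*(-2424113625) = -381730 + 2424113625 = 2423731895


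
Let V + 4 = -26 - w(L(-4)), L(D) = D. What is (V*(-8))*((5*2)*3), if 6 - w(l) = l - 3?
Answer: 10320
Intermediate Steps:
w(l) = 9 - l (w(l) = 6 - (l - 3) = 6 - (-3 + l) = 6 + (3 - l) = 9 - l)
V = -43 (V = -4 + (-26 - (9 - 1*(-4))) = -4 + (-26 - (9 + 4)) = -4 + (-26 - 1*13) = -4 + (-26 - 13) = -4 - 39 = -43)
(V*(-8))*((5*2)*3) = (-43*(-8))*((5*2)*3) = 344*(10*3) = 344*30 = 10320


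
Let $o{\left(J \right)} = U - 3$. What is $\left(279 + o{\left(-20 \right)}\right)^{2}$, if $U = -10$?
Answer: $70756$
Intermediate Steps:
$o{\left(J \right)} = -13$ ($o{\left(J \right)} = -10 - 3 = -13$)
$\left(279 + o{\left(-20 \right)}\right)^{2} = \left(279 - 13\right)^{2} = 266^{2} = 70756$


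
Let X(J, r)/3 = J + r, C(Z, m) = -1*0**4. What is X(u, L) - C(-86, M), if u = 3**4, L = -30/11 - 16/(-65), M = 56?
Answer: 168423/715 ≈ 235.56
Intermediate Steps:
L = -1774/715 (L = -30*1/11 - 16*(-1/65) = -30/11 + 16/65 = -1774/715 ≈ -2.4811)
u = 81
C(Z, m) = 0 (C(Z, m) = -1*0 = 0)
X(J, r) = 3*J + 3*r (X(J, r) = 3*(J + r) = 3*J + 3*r)
X(u, L) - C(-86, M) = (3*81 + 3*(-1774/715)) - 1*0 = (243 - 5322/715) + 0 = 168423/715 + 0 = 168423/715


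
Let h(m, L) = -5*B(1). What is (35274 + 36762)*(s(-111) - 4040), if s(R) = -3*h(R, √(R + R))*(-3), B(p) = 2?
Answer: -297508680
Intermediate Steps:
h(m, L) = -10 (h(m, L) = -5*2 = -10)
s(R) = -90 (s(R) = -3*(-10)*(-3) = 30*(-3) = -90)
(35274 + 36762)*(s(-111) - 4040) = (35274 + 36762)*(-90 - 4040) = 72036*(-4130) = -297508680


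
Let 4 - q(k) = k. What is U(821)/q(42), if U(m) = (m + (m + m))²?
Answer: -6066369/38 ≈ -1.5964e+5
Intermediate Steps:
q(k) = 4 - k
U(m) = 9*m² (U(m) = (m + 2*m)² = (3*m)² = 9*m²)
U(821)/q(42) = (9*821²)/(4 - 1*42) = (9*674041)/(4 - 42) = 6066369/(-38) = 6066369*(-1/38) = -6066369/38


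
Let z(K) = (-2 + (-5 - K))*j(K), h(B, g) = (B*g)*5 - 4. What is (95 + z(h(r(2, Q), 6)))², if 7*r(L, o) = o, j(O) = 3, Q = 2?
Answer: 178084/49 ≈ 3634.4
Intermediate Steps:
r(L, o) = o/7
h(B, g) = -4 + 5*B*g (h(B, g) = 5*B*g - 4 = -4 + 5*B*g)
z(K) = -21 - 3*K (z(K) = (-2 + (-5 - K))*3 = (-7 - K)*3 = -21 - 3*K)
(95 + z(h(r(2, Q), 6)))² = (95 + (-21 - 3*(-4 + 5*((⅐)*2)*6)))² = (95 + (-21 - 3*(-4 + 5*(2/7)*6)))² = (95 + (-21 - 3*(-4 + 60/7)))² = (95 + (-21 - 3*32/7))² = (95 + (-21 - 96/7))² = (95 - 243/7)² = (422/7)² = 178084/49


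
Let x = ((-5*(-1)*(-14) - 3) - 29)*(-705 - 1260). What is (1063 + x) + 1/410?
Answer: 82612131/410 ≈ 2.0149e+5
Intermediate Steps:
x = 200430 (x = ((5*(-14) - 3) - 29)*(-1965) = ((-70 - 3) - 29)*(-1965) = (-73 - 29)*(-1965) = -102*(-1965) = 200430)
(1063 + x) + 1/410 = (1063 + 200430) + 1/410 = 201493 + 1/410 = 82612131/410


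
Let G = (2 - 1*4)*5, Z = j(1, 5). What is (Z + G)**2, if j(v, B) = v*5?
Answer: 25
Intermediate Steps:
j(v, B) = 5*v
Z = 5 (Z = 5*1 = 5)
G = -10 (G = (2 - 4)*5 = -2*5 = -10)
(Z + G)**2 = (5 - 10)**2 = (-5)**2 = 25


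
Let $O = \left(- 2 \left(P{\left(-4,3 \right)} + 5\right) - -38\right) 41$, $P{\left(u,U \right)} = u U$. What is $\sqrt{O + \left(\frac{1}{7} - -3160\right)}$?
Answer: $\frac{\sqrt{259315}}{7} \approx 72.747$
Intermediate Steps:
$P{\left(u,U \right)} = U u$
$O = 2132$ ($O = \left(- 2 \left(3 \left(-4\right) + 5\right) - -38\right) 41 = \left(- 2 \left(-12 + 5\right) + 38\right) 41 = \left(\left(-2\right) \left(-7\right) + 38\right) 41 = \left(14 + 38\right) 41 = 52 \cdot 41 = 2132$)
$\sqrt{O + \left(\frac{1}{7} - -3160\right)} = \sqrt{2132 + \left(\frac{1}{7} - -3160\right)} = \sqrt{2132 + \left(\frac{1}{7} + 3160\right)} = \sqrt{2132 + \frac{22121}{7}} = \sqrt{\frac{37045}{7}} = \frac{\sqrt{259315}}{7}$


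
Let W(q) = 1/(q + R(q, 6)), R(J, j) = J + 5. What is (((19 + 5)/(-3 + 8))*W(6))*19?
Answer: 456/85 ≈ 5.3647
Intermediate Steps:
R(J, j) = 5 + J
W(q) = 1/(5 + 2*q) (W(q) = 1/(q + (5 + q)) = 1/(5 + 2*q))
(((19 + 5)/(-3 + 8))*W(6))*19 = (((19 + 5)/(-3 + 8))/(5 + 2*6))*19 = ((24/5)/(5 + 12))*19 = ((24*(⅕))/17)*19 = ((24/5)*(1/17))*19 = (24/85)*19 = 456/85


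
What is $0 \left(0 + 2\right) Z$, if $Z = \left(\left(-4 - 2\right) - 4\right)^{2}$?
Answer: $0$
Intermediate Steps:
$Z = 100$ ($Z = \left(-6 - 4\right)^{2} = \left(-10\right)^{2} = 100$)
$0 \left(0 + 2\right) Z = 0 \left(0 + 2\right) 100 = 0 \cdot 2 \cdot 100 = 0 \cdot 100 = 0$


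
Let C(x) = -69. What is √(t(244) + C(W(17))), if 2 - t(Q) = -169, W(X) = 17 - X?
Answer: √102 ≈ 10.100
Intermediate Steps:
t(Q) = 171 (t(Q) = 2 - 1*(-169) = 2 + 169 = 171)
√(t(244) + C(W(17))) = √(171 - 69) = √102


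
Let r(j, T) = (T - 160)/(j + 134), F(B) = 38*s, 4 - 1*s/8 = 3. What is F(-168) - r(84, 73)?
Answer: 66359/218 ≈ 304.40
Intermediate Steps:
s = 8 (s = 32 - 8*3 = 32 - 24 = 8)
F(B) = 304 (F(B) = 38*8 = 304)
r(j, T) = (-160 + T)/(134 + j)
F(-168) - r(84, 73) = 304 - (-160 + 73)/(134 + 84) = 304 - (-87)/218 = 304 - 1*(-87/218) = 304 + 87/218 = 66359/218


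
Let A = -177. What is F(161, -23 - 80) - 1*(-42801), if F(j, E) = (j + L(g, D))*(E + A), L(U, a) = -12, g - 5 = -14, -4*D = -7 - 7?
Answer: 1081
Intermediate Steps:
D = 7/2 (D = -(-7 - 7)/4 = -1/4*(-14) = 7/2 ≈ 3.5000)
g = -9 (g = 5 - 14 = -9)
F(j, E) = (-177 + E)*(-12 + j) (F(j, E) = (j - 12)*(E - 177) = (-12 + j)*(-177 + E) = (-177 + E)*(-12 + j))
F(161, -23 - 80) - 1*(-42801) = (2124 - 177*161 - 12*(-23 - 80) + (-23 - 80)*161) - 1*(-42801) = (2124 - 28497 - 12*(-103) - 103*161) + 42801 = (2124 - 28497 + 1236 - 16583) + 42801 = -41720 + 42801 = 1081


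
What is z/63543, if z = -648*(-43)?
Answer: 9288/21181 ≈ 0.43851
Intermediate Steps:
z = 27864 (z = -1*(-27864) = 27864)
z/63543 = 27864/63543 = 27864*(1/63543) = 9288/21181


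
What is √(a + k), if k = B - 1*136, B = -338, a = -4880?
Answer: I*√5354 ≈ 73.171*I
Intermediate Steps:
k = -474 (k = -338 - 1*136 = -338 - 136 = -474)
√(a + k) = √(-4880 - 474) = √(-5354) = I*√5354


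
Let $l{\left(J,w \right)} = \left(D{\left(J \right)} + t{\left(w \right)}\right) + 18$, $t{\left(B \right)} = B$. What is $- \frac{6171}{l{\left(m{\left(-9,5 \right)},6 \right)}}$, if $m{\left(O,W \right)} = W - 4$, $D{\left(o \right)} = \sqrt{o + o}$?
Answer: $- \frac{74052}{287} + \frac{6171 \sqrt{2}}{574} \approx -242.82$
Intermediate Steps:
$D{\left(o \right)} = \sqrt{2} \sqrt{o}$ ($D{\left(o \right)} = \sqrt{2 o} = \sqrt{2} \sqrt{o}$)
$m{\left(O,W \right)} = -4 + W$
$l{\left(J,w \right)} = 18 + w + \sqrt{2} \sqrt{J}$ ($l{\left(J,w \right)} = \left(\sqrt{2} \sqrt{J} + w\right) + 18 = \left(w + \sqrt{2} \sqrt{J}\right) + 18 = 18 + w + \sqrt{2} \sqrt{J}$)
$- \frac{6171}{l{\left(m{\left(-9,5 \right)},6 \right)}} = - \frac{6171}{18 + 6 + \sqrt{2} \sqrt{-4 + 5}} = - \frac{6171}{18 + 6 + \sqrt{2} \sqrt{1}} = - \frac{6171}{18 + 6 + \sqrt{2} \cdot 1} = - \frac{6171}{18 + 6 + \sqrt{2}} = - \frac{6171}{24 + \sqrt{2}}$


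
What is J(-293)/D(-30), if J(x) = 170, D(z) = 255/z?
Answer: -20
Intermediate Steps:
J(-293)/D(-30) = 170/((255/(-30))) = 170/((255*(-1/30))) = 170/(-17/2) = 170*(-2/17) = -20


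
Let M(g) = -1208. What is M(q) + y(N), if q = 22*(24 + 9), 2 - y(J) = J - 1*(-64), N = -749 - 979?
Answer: 458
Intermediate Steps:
N = -1728
y(J) = -62 - J (y(J) = 2 - (J - 1*(-64)) = 2 - (J + 64) = 2 - (64 + J) = 2 + (-64 - J) = -62 - J)
q = 726 (q = 22*33 = 726)
M(q) + y(N) = -1208 + (-62 - 1*(-1728)) = -1208 + (-62 + 1728) = -1208 + 1666 = 458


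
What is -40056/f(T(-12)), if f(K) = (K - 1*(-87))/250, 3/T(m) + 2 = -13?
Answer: -25035000/217 ≈ -1.1537e+5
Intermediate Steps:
T(m) = -⅕ (T(m) = 3/(-2 - 13) = 3/(-15) = 3*(-1/15) = -⅕)
f(K) = 87/250 + K/250 (f(K) = (K + 87)*(1/250) = (87 + K)*(1/250) = 87/250 + K/250)
-40056/f(T(-12)) = -40056/(87/250 + (1/250)*(-⅕)) = -40056/(87/250 - 1/1250) = -40056/217/625 = -40056*625/217 = -25035000/217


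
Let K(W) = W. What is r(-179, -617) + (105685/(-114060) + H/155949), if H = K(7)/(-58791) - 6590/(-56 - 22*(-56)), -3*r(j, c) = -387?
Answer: 109378142744160620/854027073538191 ≈ 128.07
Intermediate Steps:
r(j, c) = 129 (r(j, c) = -⅓*(-387) = 129)
H = -64573487/11523036 (H = 7/(-58791) - 6590/(-56 - 22*(-56)) = 7*(-1/58791) - 6590/(-56 + 1232) = -7/58791 - 6590/1176 = -7/58791 - 6590*1/1176 = -7/58791 - 3295/588 = -64573487/11523036 ≈ -5.6039)
r(-179, -617) + (105685/(-114060) + H/155949) = 129 + (105685/(-114060) - 64573487/11523036/155949) = 129 + (105685*(-1/114060) - 64573487/11523036*1/155949) = 129 + (-21137/22812 - 64573487/1797005941164) = 129 - 791349742266019/854027073538191 = 109378142744160620/854027073538191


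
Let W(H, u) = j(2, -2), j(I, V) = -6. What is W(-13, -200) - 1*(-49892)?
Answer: 49886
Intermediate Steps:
W(H, u) = -6
W(-13, -200) - 1*(-49892) = -6 - 1*(-49892) = -6 + 49892 = 49886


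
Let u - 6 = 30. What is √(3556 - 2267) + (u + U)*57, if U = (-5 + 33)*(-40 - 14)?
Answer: -84132 + √1289 ≈ -84096.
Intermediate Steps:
u = 36 (u = 6 + 30 = 36)
U = -1512 (U = 28*(-54) = -1512)
√(3556 - 2267) + (u + U)*57 = √(3556 - 2267) + (36 - 1512)*57 = √1289 - 1476*57 = √1289 - 84132 = -84132 + √1289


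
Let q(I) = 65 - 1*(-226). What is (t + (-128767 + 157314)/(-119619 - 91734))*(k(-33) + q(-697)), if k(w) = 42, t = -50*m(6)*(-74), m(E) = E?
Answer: 520812893883/70451 ≈ 7.3926e+6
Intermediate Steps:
q(I) = 291 (q(I) = 65 + 226 = 291)
t = 22200 (t = -50*6*(-74) = -300*(-74) = 22200)
(t + (-128767 + 157314)/(-119619 - 91734))*(k(-33) + q(-697)) = (22200 + (-128767 + 157314)/(-119619 - 91734))*(42 + 291) = (22200 + 28547/(-211353))*333 = (22200 + 28547*(-1/211353))*333 = (22200 - 28547/211353)*333 = (4692008053/211353)*333 = 520812893883/70451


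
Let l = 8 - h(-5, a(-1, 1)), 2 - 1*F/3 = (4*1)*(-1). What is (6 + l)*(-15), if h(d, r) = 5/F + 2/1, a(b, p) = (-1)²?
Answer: -1055/6 ≈ -175.83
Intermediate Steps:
a(b, p) = 1
F = 18 (F = 6 - 3*4*1*(-1) = 6 - 12*(-1) = 6 - 3*(-4) = 6 + 12 = 18)
h(d, r) = 41/18 (h(d, r) = 5/18 + 2/1 = 5*(1/18) + 2*1 = 5/18 + 2 = 41/18)
l = 103/18 (l = 8 - 1*41/18 = 8 - 41/18 = 103/18 ≈ 5.7222)
(6 + l)*(-15) = (6 + 103/18)*(-15) = (211/18)*(-15) = -1055/6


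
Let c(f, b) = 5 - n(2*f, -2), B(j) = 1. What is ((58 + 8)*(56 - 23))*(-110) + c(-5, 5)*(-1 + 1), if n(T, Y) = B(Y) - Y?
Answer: -239580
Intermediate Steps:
n(T, Y) = 1 - Y
c(f, b) = 2 (c(f, b) = 5 - (1 - 1*(-2)) = 5 - (1 + 2) = 5 - 1*3 = 5 - 3 = 2)
((58 + 8)*(56 - 23))*(-110) + c(-5, 5)*(-1 + 1) = ((58 + 8)*(56 - 23))*(-110) + 2*(-1 + 1) = (66*33)*(-110) + 2*0 = 2178*(-110) + 0 = -239580 + 0 = -239580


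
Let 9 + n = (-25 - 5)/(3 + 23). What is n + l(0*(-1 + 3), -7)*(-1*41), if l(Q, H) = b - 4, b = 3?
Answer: 401/13 ≈ 30.846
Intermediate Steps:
l(Q, H) = -1 (l(Q, H) = 3 - 4 = -1)
n = -132/13 (n = -9 + (-25 - 5)/(3 + 23) = -9 - 30/26 = -9 - 30*1/26 = -9 - 15/13 = -132/13 ≈ -10.154)
n + l(0*(-1 + 3), -7)*(-1*41) = -132/13 - (-1)*41 = -132/13 - 1*(-41) = -132/13 + 41 = 401/13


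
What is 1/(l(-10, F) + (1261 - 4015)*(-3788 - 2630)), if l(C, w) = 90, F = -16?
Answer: 1/17675262 ≈ 5.6576e-8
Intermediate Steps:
1/(l(-10, F) + (1261 - 4015)*(-3788 - 2630)) = 1/(90 + (1261 - 4015)*(-3788 - 2630)) = 1/(90 - 2754*(-6418)) = 1/(90 + 17675172) = 1/17675262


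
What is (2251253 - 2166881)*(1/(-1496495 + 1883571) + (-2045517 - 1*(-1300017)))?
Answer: -6086704877672907/96769 ≈ -6.2899e+10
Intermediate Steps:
(2251253 - 2166881)*(1/(-1496495 + 1883571) + (-2045517 - 1*(-1300017))) = 84372*(1/387076 + (-2045517 + 1300017)) = 84372*(1/387076 - 745500) = 84372*(-288565157999/387076) = -6086704877672907/96769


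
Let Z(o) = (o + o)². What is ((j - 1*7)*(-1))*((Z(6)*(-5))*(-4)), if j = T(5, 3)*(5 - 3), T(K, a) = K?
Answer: -8640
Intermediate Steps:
Z(o) = 4*o² (Z(o) = (2*o)² = 4*o²)
j = 10 (j = 5*(5 - 3) = 5*2 = 10)
((j - 1*7)*(-1))*((Z(6)*(-5))*(-4)) = ((10 - 1*7)*(-1))*(((4*6²)*(-5))*(-4)) = ((10 - 7)*(-1))*(((4*36)*(-5))*(-4)) = (3*(-1))*((144*(-5))*(-4)) = -(-2160)*(-4) = -3*2880 = -8640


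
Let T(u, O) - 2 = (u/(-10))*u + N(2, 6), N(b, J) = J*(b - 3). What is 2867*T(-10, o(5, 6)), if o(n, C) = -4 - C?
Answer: -40138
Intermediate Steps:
N(b, J) = J*(-3 + b)
T(u, O) = -4 - u²/10 (T(u, O) = 2 + ((u/(-10))*u + 6*(-3 + 2)) = 2 + ((u*(-⅒))*u + 6*(-1)) = 2 + ((-u/10)*u - 6) = 2 + (-u²/10 - 6) = 2 + (-6 - u²/10) = -4 - u²/10)
2867*T(-10, o(5, 6)) = 2867*(-4 - ⅒*(-10)²) = 2867*(-4 - ⅒*100) = 2867*(-4 - 10) = 2867*(-14) = -40138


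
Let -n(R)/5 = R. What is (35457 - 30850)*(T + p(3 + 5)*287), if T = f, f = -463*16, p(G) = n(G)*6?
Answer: -351458816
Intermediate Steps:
n(R) = -5*R
p(G) = -30*G (p(G) = -5*G*6 = -30*G)
f = -7408
T = -7408
(35457 - 30850)*(T + p(3 + 5)*287) = (35457 - 30850)*(-7408 - 30*(3 + 5)*287) = 4607*(-7408 - 30*8*287) = 4607*(-7408 - 240*287) = 4607*(-7408 - 68880) = 4607*(-76288) = -351458816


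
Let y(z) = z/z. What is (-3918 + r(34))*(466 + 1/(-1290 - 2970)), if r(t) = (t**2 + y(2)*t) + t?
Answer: -891336391/710 ≈ -1.2554e+6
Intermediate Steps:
y(z) = 1
r(t) = t**2 + 2*t (r(t) = (t**2 + 1*t) + t = (t**2 + t) + t = (t + t**2) + t = t**2 + 2*t)
(-3918 + r(34))*(466 + 1/(-1290 - 2970)) = (-3918 + 34*(2 + 34))*(466 + 1/(-1290 - 2970)) = (-3918 + 34*36)*(466 + 1/(-4260)) = (-3918 + 1224)*(466 - 1/4260) = -2694*1985159/4260 = -891336391/710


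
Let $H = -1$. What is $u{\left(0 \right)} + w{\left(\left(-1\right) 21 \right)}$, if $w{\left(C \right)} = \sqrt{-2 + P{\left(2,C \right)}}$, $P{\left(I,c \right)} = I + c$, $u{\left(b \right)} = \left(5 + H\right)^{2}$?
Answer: $16 + i \sqrt{21} \approx 16.0 + 4.5826 i$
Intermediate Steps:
$u{\left(b \right)} = 16$ ($u{\left(b \right)} = \left(5 - 1\right)^{2} = 4^{2} = 16$)
$w{\left(C \right)} = \sqrt{C}$ ($w{\left(C \right)} = \sqrt{-2 + \left(2 + C\right)} = \sqrt{C}$)
$u{\left(0 \right)} + w{\left(\left(-1\right) 21 \right)} = 16 + \sqrt{\left(-1\right) 21} = 16 + \sqrt{-21} = 16 + i \sqrt{21}$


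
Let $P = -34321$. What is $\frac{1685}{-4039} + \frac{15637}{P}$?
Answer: $- \frac{17284104}{19803217} \approx -0.87279$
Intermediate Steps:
$\frac{1685}{-4039} + \frac{15637}{P} = \frac{1685}{-4039} + \frac{15637}{-34321} = 1685 \left(- \frac{1}{4039}\right) + 15637 \left(- \frac{1}{34321}\right) = - \frac{1685}{4039} - \frac{15637}{34321} = - \frac{17284104}{19803217}$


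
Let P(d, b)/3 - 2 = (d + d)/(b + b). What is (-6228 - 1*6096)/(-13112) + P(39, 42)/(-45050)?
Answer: 971391753/1033717300 ≈ 0.93971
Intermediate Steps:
P(d, b) = 6 + 3*d/b (P(d, b) = 6 + 3*((d + d)/(b + b)) = 6 + 3*((2*d)/((2*b))) = 6 + 3*((2*d)*(1/(2*b))) = 6 + 3*(d/b) = 6 + 3*d/b)
(-6228 - 1*6096)/(-13112) + P(39, 42)/(-45050) = (-6228 - 1*6096)/(-13112) + (6 + 3*39/42)/(-45050) = (-6228 - 6096)*(-1/13112) + (6 + 3*39*(1/42))*(-1/45050) = -12324*(-1/13112) + (6 + 39/14)*(-1/45050) = 3081/3278 + (123/14)*(-1/45050) = 3081/3278 - 123/630700 = 971391753/1033717300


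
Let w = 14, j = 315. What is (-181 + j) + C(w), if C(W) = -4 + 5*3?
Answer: 145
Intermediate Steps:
C(W) = 11 (C(W) = -4 + 15 = 11)
(-181 + j) + C(w) = (-181 + 315) + 11 = 134 + 11 = 145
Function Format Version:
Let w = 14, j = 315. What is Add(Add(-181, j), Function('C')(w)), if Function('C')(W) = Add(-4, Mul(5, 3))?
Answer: 145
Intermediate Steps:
Function('C')(W) = 11 (Function('C')(W) = Add(-4, 15) = 11)
Add(Add(-181, j), Function('C')(w)) = Add(Add(-181, 315), 11) = Add(134, 11) = 145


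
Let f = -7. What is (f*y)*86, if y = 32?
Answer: -19264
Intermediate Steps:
(f*y)*86 = -7*32*86 = -224*86 = -19264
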